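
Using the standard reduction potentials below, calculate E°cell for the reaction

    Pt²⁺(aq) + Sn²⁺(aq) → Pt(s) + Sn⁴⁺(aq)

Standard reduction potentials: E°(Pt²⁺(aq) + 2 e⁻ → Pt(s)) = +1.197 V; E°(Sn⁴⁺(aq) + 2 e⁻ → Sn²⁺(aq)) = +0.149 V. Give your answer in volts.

+1.048 V

Pt²⁺(aq) gains electrons, so the Pt²⁺/Pt couple is the cathode; the Sn⁴⁺/Sn²⁺ couple is the anode.
E°cell = E°(cathode) − E°(anode) = +1.197 − (+0.149) = +1.048 V.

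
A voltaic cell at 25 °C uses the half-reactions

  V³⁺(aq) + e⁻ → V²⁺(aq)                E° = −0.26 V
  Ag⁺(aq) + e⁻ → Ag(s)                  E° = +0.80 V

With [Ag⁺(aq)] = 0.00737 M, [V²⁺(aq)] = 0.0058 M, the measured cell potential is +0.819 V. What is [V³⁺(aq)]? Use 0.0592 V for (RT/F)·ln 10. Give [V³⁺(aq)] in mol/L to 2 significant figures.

With Ag⁺/Ag at the cathode and V³⁺/V²⁺ at the anode, E°cell = +0.80 − (−0.26) = +1.06 V (n = 1).
Since E = E° − (0.0592/n)·log Q, log Q = n(E° − E)/0.0592 = 4.071.
For Ag⁺(aq) + V²⁺(aq) → Ag(s) + V³⁺(aq), the reaction quotient is Q = [V³⁺(aq)] / ([Ag⁺(aq)]·[V²⁺(aq)]).
Substituting the known concentrations and solving, log [V³⁺(aq)] = −0.298 and [V³⁺(aq)] = 0.50 M.

0.50 M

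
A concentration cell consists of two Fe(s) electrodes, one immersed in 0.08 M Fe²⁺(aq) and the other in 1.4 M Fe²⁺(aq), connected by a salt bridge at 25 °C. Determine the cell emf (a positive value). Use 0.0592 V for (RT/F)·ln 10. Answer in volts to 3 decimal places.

0.037 V

For a concentration cell E°cell = 0, since both electrodes use the same couple.
The compartment with the higher Fe²⁺(aq) concentration (1.4 M) acts as the cathode; ions are reduced there and produced at the dilute (0.08 M) anode.
With n = 2, Ecell = −(0.0592/2)·log([dilute]/[conc]) = −(0.0592/2)·log(0.08/1.4) = +0.037 V.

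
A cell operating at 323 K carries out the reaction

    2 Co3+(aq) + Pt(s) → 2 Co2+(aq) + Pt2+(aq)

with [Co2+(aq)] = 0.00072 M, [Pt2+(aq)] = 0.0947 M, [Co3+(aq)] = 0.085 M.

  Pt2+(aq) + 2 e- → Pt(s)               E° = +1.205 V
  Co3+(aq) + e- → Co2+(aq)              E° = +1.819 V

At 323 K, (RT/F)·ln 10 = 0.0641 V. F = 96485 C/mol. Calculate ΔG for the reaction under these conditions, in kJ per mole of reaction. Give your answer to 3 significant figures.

−150 kJ/mol

The standard cell potential is +1.819 − (+1.205) = +0.614 V, with n = 2 electrons in the balanced equation.
Q = ([Co2+(aq)]^2·[Pt2+(aq)]) / [Co3+(aq)]^2 = 6.79×10^−6, so log Q = −5.168 and E = +0.614 − (0.0641/2)(−5.168) = +0.7796 V.
ΔG = −nFE = −(2)(96485)(+0.7796) J/mol = −150 kJ/mol.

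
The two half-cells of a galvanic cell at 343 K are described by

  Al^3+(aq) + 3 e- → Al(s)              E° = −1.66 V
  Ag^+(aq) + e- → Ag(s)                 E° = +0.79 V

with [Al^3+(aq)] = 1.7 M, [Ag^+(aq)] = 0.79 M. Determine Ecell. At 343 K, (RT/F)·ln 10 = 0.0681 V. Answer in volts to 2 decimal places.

Since E°(Ag⁺/Ag) > E°(Al³⁺/Al), Ag⁺/Ag serves as the cathode.
E°cell = E°cat − E°an = +0.79 − (−1.66) = +2.45 V; n = 3.
For the overall reaction 3 Ag^+(aq) + Al(s) → 3 Ag(s) + Al^3+(aq), Q = [Al^3+(aq)] / [Ag^+(aq)]^3 = 3.45, giving log Q = 0.538.
Applying E = E° − (RT ln10/nF)·log Q gives +2.45 − (0.0681/3)(0.538) = +2.44 V.

+2.44 V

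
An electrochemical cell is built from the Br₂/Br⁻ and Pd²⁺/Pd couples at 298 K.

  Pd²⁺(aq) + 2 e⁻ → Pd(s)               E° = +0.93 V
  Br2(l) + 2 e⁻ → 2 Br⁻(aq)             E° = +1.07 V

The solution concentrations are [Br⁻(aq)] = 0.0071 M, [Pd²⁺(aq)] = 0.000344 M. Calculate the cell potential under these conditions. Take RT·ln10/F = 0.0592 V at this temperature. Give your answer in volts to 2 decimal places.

+0.37 V

Since E°(Br₂/Br⁻) > E°(Pd²⁺/Pd), Br₂/Br⁻ serves as the cathode.
E°cell = +1.07 − (+0.93) = +0.14 V, with n = 2 electrons transferred.
For the overall reaction Br2(l) + Pd(s) → 2 Br⁻(aq) + Pd²⁺(aq), Q = [Br⁻(aq)]^2·[Pd²⁺(aq)] = 1.73×10^−8, giving log Q = −7.761.
E = E° − (0.0592/n)·log Q = +0.14 − (0.0592/2)(−7.761) = +0.37 V.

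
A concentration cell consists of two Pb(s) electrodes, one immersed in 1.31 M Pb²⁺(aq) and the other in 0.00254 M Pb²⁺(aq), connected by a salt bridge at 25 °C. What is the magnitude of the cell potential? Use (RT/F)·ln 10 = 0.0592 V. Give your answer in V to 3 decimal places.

For a concentration cell E°cell = 0, since both electrodes use the same couple.
The compartment with the higher Pb²⁺(aq) concentration (1.31 M) acts as the cathode; ions are reduced there and produced at the dilute (0.00254 M) anode.
With n = 2, Ecell = −(0.0592/2)·log([dilute]/[conc]) = −(0.0592/2)·log(0.00254/1.31) = +0.080 V.

0.080 V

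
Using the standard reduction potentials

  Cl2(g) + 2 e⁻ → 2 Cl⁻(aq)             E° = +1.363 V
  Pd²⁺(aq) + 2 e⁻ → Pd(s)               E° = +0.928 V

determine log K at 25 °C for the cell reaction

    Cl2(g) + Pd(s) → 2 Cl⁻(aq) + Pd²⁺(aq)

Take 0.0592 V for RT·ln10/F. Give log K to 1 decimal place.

The Cl₂/Cl⁻ couple is reduced (cathode); E°cell = +1.363 − (+0.928) = +0.435 V with n = 2.
At equilibrium E = 0, so log K = nE°cell / 0.0592 = (2)(+0.435) / 0.0592 = 14.7.

log K = 14.7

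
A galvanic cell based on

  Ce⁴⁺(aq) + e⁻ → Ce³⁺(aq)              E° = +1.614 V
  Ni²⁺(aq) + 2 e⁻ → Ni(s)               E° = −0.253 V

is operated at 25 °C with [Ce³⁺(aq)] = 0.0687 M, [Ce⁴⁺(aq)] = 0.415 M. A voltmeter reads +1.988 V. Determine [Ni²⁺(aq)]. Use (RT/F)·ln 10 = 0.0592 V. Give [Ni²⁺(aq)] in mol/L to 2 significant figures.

0.0030 M

With Ce⁴⁺/Ce³⁺ at the cathode and Ni²⁺/Ni at the anode, E°cell = +1.614 − (−0.253) = +1.867 V (n = 2).
Rearranging E = E° − (0.0592/n)·log Q gives log Q = 2(+1.867 − (+1.988))/0.0592 = −4.088.
For 2 Ce⁴⁺(aq) + Ni(s) → 2 Ce³⁺(aq) + Ni²⁺(aq), the reaction quotient is Q = ([Ce³⁺(aq)]^2·[Ni²⁺(aq)]) / [Ce⁴⁺(aq)]^2.
Substituting the known concentrations and solving, log [Ni²⁺(aq)] = −2.526 and [Ni²⁺(aq)] = 0.0030 M.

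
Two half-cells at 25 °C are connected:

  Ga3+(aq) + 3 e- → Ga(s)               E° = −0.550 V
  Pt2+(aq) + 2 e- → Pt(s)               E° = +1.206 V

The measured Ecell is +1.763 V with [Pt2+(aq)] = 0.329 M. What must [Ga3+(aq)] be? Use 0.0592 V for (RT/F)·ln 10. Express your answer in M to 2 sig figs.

0.083 M

The Pt²⁺/Pt couple has the larger reduction potential, so it is the cathode: E°cell = +1.206 − (−0.550) = +1.756 V and n = 6.
Rearranging E = E° − (0.0592/n)·log Q gives log Q = 6(+1.756 − (+1.763))/0.0592 = −0.709.
Balancing electrons gives 3 Pt2+(aq) + 2 Ga(s) → 3 Pt(s) + 2 Ga3+(aq); thus Q = [Ga3+(aq)]^2 / [Pt2+(aq)]^3.
Substituting the known concentrations and solving, log [Ga3+(aq)] = −1.079 and [Ga3+(aq)] = 0.083 M.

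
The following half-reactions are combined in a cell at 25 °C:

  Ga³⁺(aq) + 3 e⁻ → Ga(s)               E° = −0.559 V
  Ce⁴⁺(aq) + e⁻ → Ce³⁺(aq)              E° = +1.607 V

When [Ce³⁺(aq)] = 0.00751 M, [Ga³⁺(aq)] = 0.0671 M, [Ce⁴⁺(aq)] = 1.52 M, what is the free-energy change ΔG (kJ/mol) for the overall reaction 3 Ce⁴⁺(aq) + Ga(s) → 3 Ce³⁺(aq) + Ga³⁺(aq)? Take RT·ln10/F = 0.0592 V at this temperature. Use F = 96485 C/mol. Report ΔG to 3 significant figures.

The standard cell potential is +1.607 − (−0.559) = +2.166 V, with n = 3 electrons in the balanced equation.
Q = ([Ce³⁺(aq)]^3·[Ga³⁺(aq)]) / [Ce⁴⁺(aq)]^3 = 8.09×10^−9, so log Q = −8.092 and E = +2.166 − (0.0592/3)(−8.092) = +2.3257 V.
ΔG = −nFE = −(3)(96485)(+2.3257) J/mol = −673 kJ/mol.

−673 kJ/mol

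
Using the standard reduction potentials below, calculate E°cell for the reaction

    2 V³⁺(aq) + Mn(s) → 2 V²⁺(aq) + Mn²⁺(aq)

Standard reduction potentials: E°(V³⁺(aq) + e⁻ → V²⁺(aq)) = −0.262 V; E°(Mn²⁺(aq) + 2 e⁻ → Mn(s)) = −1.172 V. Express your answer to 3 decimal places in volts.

+0.910 V

V³⁺(aq) gains electrons, so the V³⁺/V²⁺ couple is the cathode; the Mn²⁺/Mn couple is the anode.
E°cell = E°(cathode) − E°(anode) = −0.262 − (−1.172) = +0.910 V.
The positive value indicates the reaction is spontaneous as written.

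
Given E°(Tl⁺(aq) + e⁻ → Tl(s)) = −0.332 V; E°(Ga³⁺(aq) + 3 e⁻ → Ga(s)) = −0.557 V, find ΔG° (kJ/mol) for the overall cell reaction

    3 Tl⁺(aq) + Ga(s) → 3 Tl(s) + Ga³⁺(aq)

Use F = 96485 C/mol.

In the reaction as written Tl⁺(aq) is reduced, so the Tl⁺/Tl couple is the cathode and Ga³⁺/Ga is the anode.
E°cell = −0.332 − (−0.557) = +0.225 V; balancing electrons gives n = 3.
ΔG° = −nFE°cell = −(3)(96485)(+0.225) J/mol = −65.1 kJ/mol.

−65.1 kJ/mol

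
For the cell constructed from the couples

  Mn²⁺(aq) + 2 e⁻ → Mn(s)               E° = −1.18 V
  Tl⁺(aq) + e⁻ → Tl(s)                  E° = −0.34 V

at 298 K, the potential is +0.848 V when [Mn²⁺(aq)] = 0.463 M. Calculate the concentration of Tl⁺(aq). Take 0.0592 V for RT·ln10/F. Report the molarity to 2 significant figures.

0.93 M

The Tl⁺/Tl couple has the larger reduction potential, so it is the cathode: E°cell = −0.34 − (−1.18) = +0.84 V and n = 2.
Rearranging E = E° − (0.0592/n)·log Q gives log Q = 2(+0.84 − (+0.848))/0.0592 = −0.270.
Balancing electrons gives 2 Tl⁺(aq) + Mn(s) → 2 Tl(s) + Mn²⁺(aq); thus Q = [Mn²⁺(aq)] / [Tl⁺(aq)]^2.
Substituting the known concentrations and solving, log [Tl⁺(aq)] = −0.032 and [Tl⁺(aq)] = 0.93 M.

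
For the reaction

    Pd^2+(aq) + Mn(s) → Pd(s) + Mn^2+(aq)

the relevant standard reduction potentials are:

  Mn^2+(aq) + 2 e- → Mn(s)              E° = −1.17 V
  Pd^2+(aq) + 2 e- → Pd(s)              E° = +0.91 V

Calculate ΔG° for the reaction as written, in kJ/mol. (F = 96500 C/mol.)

In the reaction as written Pd^2+(aq) is reduced, so the Pd²⁺/Pd couple is the cathode and Mn²⁺/Mn is the anode.
E°cell = +0.91 − (−1.17) = +2.08 V; balancing electrons gives n = 2.
ΔG° = −nFE°cell = −(2)(96500)(+2.08) J/mol = −401 kJ/mol.

−401 kJ/mol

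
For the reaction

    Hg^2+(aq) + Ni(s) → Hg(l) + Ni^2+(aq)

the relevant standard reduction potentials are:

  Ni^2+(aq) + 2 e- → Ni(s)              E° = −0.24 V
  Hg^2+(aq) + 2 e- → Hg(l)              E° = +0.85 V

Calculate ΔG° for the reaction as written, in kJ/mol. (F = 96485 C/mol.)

−210 kJ/mol

In the reaction as written Hg^2+(aq) is reduced, so the Hg²⁺/Hg couple is the cathode and Ni²⁺/Ni is the anode.
E°cell = +0.85 − (−0.24) = +1.09 V; balancing electrons gives n = 2.
ΔG° = −nFE°cell = −(2)(96485)(+1.09) J/mol = −210 kJ/mol.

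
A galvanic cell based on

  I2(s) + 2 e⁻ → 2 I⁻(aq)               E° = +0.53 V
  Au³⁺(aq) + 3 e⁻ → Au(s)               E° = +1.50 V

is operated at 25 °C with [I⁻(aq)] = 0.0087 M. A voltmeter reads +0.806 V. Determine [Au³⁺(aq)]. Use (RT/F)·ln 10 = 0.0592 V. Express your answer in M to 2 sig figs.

With Au³⁺/Au at the cathode and I₂/I⁻ at the anode, E°cell = +1.50 − (+0.53) = +0.97 V (n = 6).
Since E = E° − (0.0592/n)·log Q, log Q = n(E° − E)/0.0592 = 16.622.
For 2 Au³⁺(aq) + 6 I⁻(aq) → 2 Au(s) + 3 I2(s), the reaction quotient is Q = 1 / ([Au³⁺(aq)]^2·[I⁻(aq)]^6).
Solving for the unknown gives log [Au³⁺(aq)] = −2.130, so [Au³⁺(aq)] ≈ 0.0074 M.

0.0074 M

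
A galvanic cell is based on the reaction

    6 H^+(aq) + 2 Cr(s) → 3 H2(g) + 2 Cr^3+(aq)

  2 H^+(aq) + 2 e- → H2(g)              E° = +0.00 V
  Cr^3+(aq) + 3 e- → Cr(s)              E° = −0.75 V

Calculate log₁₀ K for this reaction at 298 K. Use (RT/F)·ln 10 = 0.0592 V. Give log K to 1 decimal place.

log K = 76.0

The 2H⁺/H₂ couple is reduced (cathode); E°cell = +0.00 − (−0.75) = +0.75 V with n = 6.
At equilibrium E = 0, so log K = nE°cell / 0.0592 = (6)(+0.75) / 0.0592 = 76.0.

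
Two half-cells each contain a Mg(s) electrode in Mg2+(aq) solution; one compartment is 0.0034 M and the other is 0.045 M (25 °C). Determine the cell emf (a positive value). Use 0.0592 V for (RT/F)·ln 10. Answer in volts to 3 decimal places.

0.033 V

For a concentration cell E°cell = 0, since both electrodes use the same couple.
The compartment with the higher Mg2+(aq) concentration (0.045 M) acts as the cathode; ions are reduced there and produced at the dilute (0.0034 M) anode.
With n = 2, Ecell = −(0.0592/2)·log([dilute]/[conc]) = −(0.0592/2)·log(0.0034/0.045) = +0.033 V.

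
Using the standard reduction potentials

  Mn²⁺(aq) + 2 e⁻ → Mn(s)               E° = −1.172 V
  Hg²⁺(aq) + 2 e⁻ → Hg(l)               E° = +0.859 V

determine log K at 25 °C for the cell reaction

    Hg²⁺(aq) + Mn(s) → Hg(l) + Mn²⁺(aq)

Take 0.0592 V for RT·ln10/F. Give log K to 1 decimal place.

log K = 68.6

The Hg²⁺/Hg couple is reduced (cathode); E°cell = +0.859 − (−1.172) = +2.031 V with n = 2.
At equilibrium E = 0, so log K = nE°cell / 0.0592 = (2)(+2.031) / 0.0592 = 68.6.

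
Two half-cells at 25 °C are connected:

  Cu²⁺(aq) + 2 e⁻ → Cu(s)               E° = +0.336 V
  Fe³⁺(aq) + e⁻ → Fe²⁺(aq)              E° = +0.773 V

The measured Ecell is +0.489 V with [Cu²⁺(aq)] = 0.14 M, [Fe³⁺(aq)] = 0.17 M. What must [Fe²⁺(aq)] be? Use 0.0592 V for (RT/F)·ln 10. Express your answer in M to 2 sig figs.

0.060 M

Fe³⁺/Fe²⁺ is the cathode (higher E°); E°cell = +0.773 − (+0.336) = +0.437 V with n = 2.
Rearranging E = E° − (0.0592/n)·log Q gives log Q = 2(+0.437 − (+0.489))/0.0592 = −1.757.
For 2 Fe³⁺(aq) + Cu(s) → 2 Fe²⁺(aq) + Cu²⁺(aq), the reaction quotient is Q = ([Fe²⁺(aq)]^2·[Cu²⁺(aq)]) / [Fe³⁺(aq)]^2.
Substituting the known concentrations and solving, log [Fe²⁺(aq)] = −1.221 and [Fe²⁺(aq)] = 0.060 M.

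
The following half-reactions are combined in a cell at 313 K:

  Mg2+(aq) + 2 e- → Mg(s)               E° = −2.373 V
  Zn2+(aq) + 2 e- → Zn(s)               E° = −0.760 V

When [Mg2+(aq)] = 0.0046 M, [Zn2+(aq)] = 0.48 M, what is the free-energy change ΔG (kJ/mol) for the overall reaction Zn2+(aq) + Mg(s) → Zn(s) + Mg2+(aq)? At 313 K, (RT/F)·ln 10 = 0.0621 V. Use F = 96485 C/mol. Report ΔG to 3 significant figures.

−323 kJ/mol

E°cell = −0.760 − (−2.373) = +1.613 V; the balanced reaction transfers n = 2 electrons.
Q = [Mg2+(aq)] / [Zn2+(aq)] = 0.00958, so log Q = −2.018 and E = +1.613 − (0.0621/2)(−2.018) = +1.6757 V.
ΔG = −nFE = −(2)(96485)(+1.6757) J/mol = −323 kJ/mol.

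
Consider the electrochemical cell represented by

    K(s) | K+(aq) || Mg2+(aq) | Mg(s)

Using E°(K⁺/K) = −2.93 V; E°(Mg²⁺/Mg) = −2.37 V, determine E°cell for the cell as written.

+0.56 V

By convention the left-hand electrode in cell notation is the anode (oxidation) and the right-hand electrode is the cathode (reduction).
E°cell = E°(right) − E°(left) = −2.37 − (−2.93) = +0.56 V.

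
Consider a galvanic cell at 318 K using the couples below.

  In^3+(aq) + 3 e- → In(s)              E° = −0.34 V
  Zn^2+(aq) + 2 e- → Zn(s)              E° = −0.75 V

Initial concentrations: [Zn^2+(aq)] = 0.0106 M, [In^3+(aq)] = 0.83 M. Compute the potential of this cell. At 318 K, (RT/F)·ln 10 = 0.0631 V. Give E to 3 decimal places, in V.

+0.471 V

The In³⁺/In couple has the more positive E°, so it is the cathode; Zn²⁺/Zn is the anode.
E°cell = −0.34 − (−0.75) = +0.41 V, with n = 6 electrons transferred.
For the overall reaction 2 In^3+(aq) + 3 Zn(s) → 2 In(s) + 3 Zn^2+(aq), Q = [Zn^2+(aq)]^3 / [In^3+(aq)]^2 = 1.73×10^−6, giving log Q = −5.762.
By the Nernst equation, E = +0.41 − (0.0631/6)·(−5.762) = +0.471 V.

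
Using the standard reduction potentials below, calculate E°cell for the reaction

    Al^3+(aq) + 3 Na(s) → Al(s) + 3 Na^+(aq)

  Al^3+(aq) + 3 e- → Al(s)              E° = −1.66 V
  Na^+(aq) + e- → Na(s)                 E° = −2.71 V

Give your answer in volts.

+1.05 V

Al^3+(aq) gains electrons, so the Al³⁺/Al couple is the cathode; the Na⁺/Na couple is the anode.
E°cell = E°(cathode) − E°(anode) = −1.66 − (−2.71) = +1.05 V.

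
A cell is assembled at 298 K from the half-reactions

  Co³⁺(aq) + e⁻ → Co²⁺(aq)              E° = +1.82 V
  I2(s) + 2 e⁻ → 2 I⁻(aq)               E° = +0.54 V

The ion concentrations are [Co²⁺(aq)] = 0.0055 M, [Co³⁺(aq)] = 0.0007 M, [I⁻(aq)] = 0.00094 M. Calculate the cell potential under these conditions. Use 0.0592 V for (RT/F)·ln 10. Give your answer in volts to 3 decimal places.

+1.048 V

Co³⁺/Co²⁺ is reduced (cathode, E° = +1.82 V) and I₂/I⁻ is oxidized (anode).
E°cell = E°cat − E°an = +1.82 − (+0.54) = +1.28 V; n = 2.
Balancing gives 2 Co³⁺(aq) + 2 I⁻(aq) → 2 Co²⁺(aq) + I2(s); hence Q = [Co²⁺(aq)]^2 / ([Co³⁺(aq)]^2·[I⁻(aq)]^2) = 6.99×10^7 (log Q = 7.844).
E = E° − (0.0592/n)·log Q = +1.28 − (0.0592/2)(7.844) = +1.048 V.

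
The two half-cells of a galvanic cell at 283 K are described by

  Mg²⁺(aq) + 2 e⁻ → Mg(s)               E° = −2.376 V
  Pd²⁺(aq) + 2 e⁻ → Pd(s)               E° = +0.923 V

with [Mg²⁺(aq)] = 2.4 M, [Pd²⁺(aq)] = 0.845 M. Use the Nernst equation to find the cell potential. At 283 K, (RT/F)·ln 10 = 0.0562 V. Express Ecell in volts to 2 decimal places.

Pd²⁺/Pd is reduced (cathode, E° = +0.923 V) and Mg²⁺/Mg is oxidized (anode).
E°cell = E°cat − E°an = +0.923 − (−2.376) = +3.299 V; n = 2.
For the overall reaction Pd²⁺(aq) + Mg(s) → Pd(s) + Mg²⁺(aq), Q = [Mg²⁺(aq)] / [Pd²⁺(aq)] = 2.84, giving log Q = 0.453.
By the Nernst equation, E = +3.299 − (0.0562/2)·(0.453) = +3.29 V.

+3.29 V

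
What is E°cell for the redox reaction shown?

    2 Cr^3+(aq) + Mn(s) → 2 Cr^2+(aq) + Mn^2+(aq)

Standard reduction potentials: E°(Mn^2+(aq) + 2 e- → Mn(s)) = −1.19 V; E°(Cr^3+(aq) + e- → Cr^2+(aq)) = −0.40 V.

In the reaction as written, Cr^3+(aq) is reduced (cathode) and Mn^2+(aq) is produced by oxidation at the anode.
E°cell = E°(cathode) − E°(anode) = −0.40 − (−1.19) = +0.79 V.

+0.79 V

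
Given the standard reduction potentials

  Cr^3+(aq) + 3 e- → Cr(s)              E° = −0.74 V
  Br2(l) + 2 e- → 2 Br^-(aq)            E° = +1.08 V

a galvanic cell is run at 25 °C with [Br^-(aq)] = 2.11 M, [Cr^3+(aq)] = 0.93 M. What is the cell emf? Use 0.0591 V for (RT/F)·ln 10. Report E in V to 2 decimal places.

+1.80 V

Br₂/Br⁻ is reduced (cathode, E° = +1.08 V) and Cr³⁺/Cr is oxidized (anode).
The standard potential is +1.08 − (−0.74) = +1.82 V and the balanced reaction transfers n = 6 electrons.
For the overall reaction 3 Br2(l) + 2 Cr(s) → 6 Br^-(aq) + 2 Cr^3+(aq), Q = [Br^-(aq)]^6·[Cr^3+(aq)]^2 = 76.3, giving log Q = 1.883.
By the Nernst equation, E = +1.82 − (0.0591/6)·(1.883) = +1.80 V.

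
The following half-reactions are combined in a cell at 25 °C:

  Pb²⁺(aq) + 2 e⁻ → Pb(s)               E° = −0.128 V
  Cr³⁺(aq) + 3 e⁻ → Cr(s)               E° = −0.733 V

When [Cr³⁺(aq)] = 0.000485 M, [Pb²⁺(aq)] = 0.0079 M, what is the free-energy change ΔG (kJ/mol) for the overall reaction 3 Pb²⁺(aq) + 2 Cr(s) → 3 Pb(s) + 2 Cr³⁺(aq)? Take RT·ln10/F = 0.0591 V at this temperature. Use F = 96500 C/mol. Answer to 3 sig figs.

−352 kJ/mol

With Pb²⁺/Pb reduced at the cathode, E°cell = −0.128 − (−0.733) = +0.605 V and n = 6.
The reaction quotient is [Cr³⁺(aq)]^2 / [Pb²⁺(aq)]^3 = 0.477; by Nernst, E = +0.605 − (0.0591/6)(−0.321) = +0.6082 V.
Then ΔG = −nFE = −6 × 96500 × +0.6082 J/mol = −352 kJ/mol.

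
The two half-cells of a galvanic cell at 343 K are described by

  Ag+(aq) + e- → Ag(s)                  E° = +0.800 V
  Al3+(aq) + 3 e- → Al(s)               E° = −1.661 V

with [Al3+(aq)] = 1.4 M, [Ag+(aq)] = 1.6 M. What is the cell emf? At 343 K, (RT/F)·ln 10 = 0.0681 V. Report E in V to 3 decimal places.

+2.472 V

The Ag⁺/Ag couple has the more positive E°, so it is the cathode; Al³⁺/Al is the anode.
E°cell = +0.800 − (−1.661) = +2.461 V, with n = 3 electrons transferred.
The balanced reaction is 3 Ag+(aq) + Al(s) → 3 Ag(s) + Al3+(aq), so Q = [Al3+(aq)] / [Ag+(aq)]^3 = 0.342 and log Q = −0.466.
Applying E = E° − (RT ln10/nF)·log Q gives +2.461 − (0.0681/3)(−0.466) = +2.472 V.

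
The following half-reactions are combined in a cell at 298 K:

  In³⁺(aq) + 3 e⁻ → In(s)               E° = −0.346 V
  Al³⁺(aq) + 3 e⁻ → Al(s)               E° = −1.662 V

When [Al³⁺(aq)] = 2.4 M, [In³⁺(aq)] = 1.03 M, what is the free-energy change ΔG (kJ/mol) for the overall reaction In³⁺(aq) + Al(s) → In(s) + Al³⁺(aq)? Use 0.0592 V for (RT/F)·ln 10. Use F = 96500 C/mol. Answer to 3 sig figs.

With In³⁺/In reduced at the cathode, E°cell = −0.346 − (−1.662) = +1.316 V and n = 3.
Q = [Al³⁺(aq)] / [In³⁺(aq)] = 2.33, so log Q = 0.367 and E = +1.316 − (0.0592/3)(0.367) = +1.3088 V.
Finally ΔG = −nFE = −(3)(96500 C/mol)(+1.3088 V) = −379 kJ/mol.

−379 kJ/mol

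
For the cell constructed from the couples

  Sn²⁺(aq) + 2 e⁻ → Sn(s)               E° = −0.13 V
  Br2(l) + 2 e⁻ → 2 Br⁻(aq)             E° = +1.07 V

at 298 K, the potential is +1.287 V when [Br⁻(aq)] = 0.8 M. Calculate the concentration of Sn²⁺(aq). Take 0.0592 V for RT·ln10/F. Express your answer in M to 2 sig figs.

0.0018 M

The Br₂/Br⁻ couple has the larger reduction potential, so it is the cathode: E°cell = +1.07 − (−0.13) = +1.20 V and n = 2.
Rearranging E = E° − (0.0592/n)·log Q gives log Q = 2(+1.20 − (+1.287))/0.0592 = −2.939.
The balanced reaction is Br2(l) + Sn(s) → 2 Br⁻(aq) + Sn²⁺(aq), so Q = [Br⁻(aq)]^2·[Sn²⁺(aq)].
Substituting the known concentrations and solving, log [Sn²⁺(aq)] = −2.745 and [Sn²⁺(aq)] = 0.0018 M.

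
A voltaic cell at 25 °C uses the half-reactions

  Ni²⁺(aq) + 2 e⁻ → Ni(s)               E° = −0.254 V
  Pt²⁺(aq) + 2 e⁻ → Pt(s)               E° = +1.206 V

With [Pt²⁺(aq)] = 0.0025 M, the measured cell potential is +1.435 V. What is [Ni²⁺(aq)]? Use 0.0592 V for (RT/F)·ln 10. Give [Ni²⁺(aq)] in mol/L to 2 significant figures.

0.017 M

The Pt²⁺/Pt couple has the larger reduction potential, so it is the cathode: E°cell = +1.206 − (−0.254) = +1.460 V and n = 2.
Since E = E° − (0.0592/n)·log Q, log Q = n(E° − E)/0.0592 = 0.845.
The balanced reaction is Pt²⁺(aq) + Ni(s) → Pt(s) + Ni²⁺(aq), so Q = [Ni²⁺(aq)] / [Pt²⁺(aq)].
Isolating [Ni²⁺(aq)] in Q = 10^{0.845} yields log [Ni²⁺(aq)] = −1.757, i.e. 0.017 M.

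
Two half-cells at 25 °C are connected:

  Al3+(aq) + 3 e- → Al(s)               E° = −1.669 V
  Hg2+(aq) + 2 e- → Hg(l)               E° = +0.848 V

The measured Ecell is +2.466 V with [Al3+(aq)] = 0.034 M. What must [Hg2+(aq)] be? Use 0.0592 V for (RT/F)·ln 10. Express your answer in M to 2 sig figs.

0.0020 M

With Hg²⁺/Hg at the cathode and Al³⁺/Al at the anode, E°cell = +0.848 − (−1.669) = +2.517 V (n = 6).
Rearranging E = E° − (0.0592/n)·log Q gives log Q = 6(+2.517 − (+2.466))/0.0592 = 5.169.
The balanced reaction is 3 Hg2+(aq) + 2 Al(s) → 3 Hg(l) + 2 Al3+(aq), so Q = [Al3+(aq)]^2 / [Hg2+(aq)]^3.
Substituting the known concentrations and solving, log [Hg2+(aq)] = −2.702 and [Hg2+(aq)] = 0.0020 M.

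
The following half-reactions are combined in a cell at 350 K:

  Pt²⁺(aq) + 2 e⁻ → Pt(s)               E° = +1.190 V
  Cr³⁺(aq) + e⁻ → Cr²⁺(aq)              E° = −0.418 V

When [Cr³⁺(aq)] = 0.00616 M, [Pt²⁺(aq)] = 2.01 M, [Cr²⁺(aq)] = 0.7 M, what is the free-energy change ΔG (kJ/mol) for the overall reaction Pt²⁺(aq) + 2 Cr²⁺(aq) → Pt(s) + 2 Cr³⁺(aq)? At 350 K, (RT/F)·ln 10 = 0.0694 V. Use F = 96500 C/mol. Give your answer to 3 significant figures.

−340 kJ/mol

E°cell = +1.190 − (−0.418) = +1.608 V; the balanced reaction transfers n = 2 electrons.
The reaction quotient is [Cr³⁺(aq)]^2 / ([Pt²⁺(aq)]·[Cr²⁺(aq)]^2) = 3.85×10^−5; by Nernst, E = +1.608 − (0.0694/2)(−4.414) = +1.7612 V.
Then ΔG = −nFE = −2 × 96500 × +1.7612 J/mol = −340 kJ/mol.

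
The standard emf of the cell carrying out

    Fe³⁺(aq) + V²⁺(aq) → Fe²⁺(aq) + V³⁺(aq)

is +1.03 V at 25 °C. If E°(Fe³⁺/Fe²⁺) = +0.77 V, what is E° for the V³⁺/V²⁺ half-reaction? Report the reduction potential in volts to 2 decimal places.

In the reaction as written the Fe³⁺/Fe²⁺ couple is reduced (cathode) and V³⁺/V²⁺ is oxidized (anode), so E°cell = E°(Fe³⁺/Fe²⁺) − E°(V³⁺/V²⁺).
E°(V³⁺/V²⁺) = E°(cathode) − E°cell = +0.77 − (+1.03) = −0.26 V.

−0.26 V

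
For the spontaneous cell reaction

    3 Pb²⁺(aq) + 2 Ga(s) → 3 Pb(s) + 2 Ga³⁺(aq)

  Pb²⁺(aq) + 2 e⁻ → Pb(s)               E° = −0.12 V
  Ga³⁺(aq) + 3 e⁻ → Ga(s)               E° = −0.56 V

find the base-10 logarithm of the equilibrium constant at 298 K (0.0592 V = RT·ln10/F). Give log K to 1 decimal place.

log K = 44.6

The Pb²⁺/Pb couple is reduced (cathode); E°cell = −0.12 − (−0.56) = +0.44 V with n = 6.
At equilibrium E = 0, so log K = nE°cell / 0.0592 = (6)(+0.44) / 0.0592 = 44.6.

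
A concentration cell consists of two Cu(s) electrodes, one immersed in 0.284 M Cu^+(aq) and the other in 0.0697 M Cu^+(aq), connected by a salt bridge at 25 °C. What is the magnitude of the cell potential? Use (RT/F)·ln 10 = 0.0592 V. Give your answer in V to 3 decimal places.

For a concentration cell E°cell = 0, since both electrodes use the same couple.
The compartment with the higher Cu^+(aq) concentration (0.284 M) acts as the cathode; ions are reduced there and produced at the dilute (0.0697 M) anode.
With n = 1, Ecell = −(0.0592/1)·log([dilute]/[conc]) = −(0.0592/1)·log(0.0697/0.284) = +0.036 V.

0.036 V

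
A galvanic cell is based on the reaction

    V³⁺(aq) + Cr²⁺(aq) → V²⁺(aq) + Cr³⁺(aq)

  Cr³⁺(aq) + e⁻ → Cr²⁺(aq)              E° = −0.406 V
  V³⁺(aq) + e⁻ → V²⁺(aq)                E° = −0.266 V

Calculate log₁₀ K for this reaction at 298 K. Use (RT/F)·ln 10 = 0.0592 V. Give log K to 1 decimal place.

The V³⁺/V²⁺ couple is reduced (cathode); E°cell = −0.266 − (−0.406) = +0.140 V with n = 1.
At equilibrium E = 0, so log K = nE°cell / 0.0592 = (1)(+0.140) / 0.0592 = 2.4.

log K = 2.4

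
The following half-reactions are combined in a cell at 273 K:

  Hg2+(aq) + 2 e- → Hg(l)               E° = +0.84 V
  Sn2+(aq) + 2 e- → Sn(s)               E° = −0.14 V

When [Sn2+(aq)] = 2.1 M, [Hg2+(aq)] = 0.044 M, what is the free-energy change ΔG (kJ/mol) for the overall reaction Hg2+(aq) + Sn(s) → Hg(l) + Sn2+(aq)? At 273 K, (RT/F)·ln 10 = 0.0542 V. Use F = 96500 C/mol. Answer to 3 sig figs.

−180 kJ/mol

With Hg²⁺/Hg reduced at the cathode, E°cell = +0.84 − (−0.14) = +0.98 V and n = 2.
Q = [Sn2+(aq)] / [Hg2+(aq)] = 47.7, so log Q = 1.679 and E = +0.98 − (0.0542/2)(1.679) = +0.9345 V.
Finally ΔG = −nFE = −(2)(96500 C/mol)(+0.9345 V) = −180 kJ/mol.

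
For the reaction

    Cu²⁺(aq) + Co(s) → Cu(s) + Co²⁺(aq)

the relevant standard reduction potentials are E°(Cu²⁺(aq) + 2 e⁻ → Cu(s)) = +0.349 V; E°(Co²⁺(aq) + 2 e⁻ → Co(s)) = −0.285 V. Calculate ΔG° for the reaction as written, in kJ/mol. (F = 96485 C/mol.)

−122 kJ/mol

In the reaction as written Cu²⁺(aq) is reduced, so the Cu²⁺/Cu couple is the cathode and Co²⁺/Co is the anode.
E°cell = +0.349 − (−0.285) = +0.634 V; balancing electrons gives n = 2.
ΔG° = −nFE°cell = −(2)(96485)(+0.634) J/mol = −122 kJ/mol.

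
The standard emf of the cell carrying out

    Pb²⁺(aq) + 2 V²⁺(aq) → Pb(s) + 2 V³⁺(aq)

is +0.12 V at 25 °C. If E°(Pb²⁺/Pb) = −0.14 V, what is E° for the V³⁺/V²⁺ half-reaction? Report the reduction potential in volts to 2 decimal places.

In the reaction as written the Pb²⁺/Pb couple is reduced (cathode) and V³⁺/V²⁺ is oxidized (anode), so E°cell = E°(Pb²⁺/Pb) − E°(V³⁺/V²⁺).
E°(V³⁺/V²⁺) = E°(cathode) − E°cell = −0.14 − (+0.12) = −0.26 V.

−0.26 V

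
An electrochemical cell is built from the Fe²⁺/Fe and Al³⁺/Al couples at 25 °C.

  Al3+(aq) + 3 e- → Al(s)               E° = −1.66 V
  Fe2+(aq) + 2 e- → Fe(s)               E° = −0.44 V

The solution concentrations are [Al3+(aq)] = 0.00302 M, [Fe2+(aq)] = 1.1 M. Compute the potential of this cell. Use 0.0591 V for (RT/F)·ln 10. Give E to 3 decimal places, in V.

Since E°(Fe²⁺/Fe) > E°(Al³⁺/Al), Fe²⁺/Fe serves as the cathode.
E°cell = E°cat − E°an = −0.44 − (−1.66) = +1.22 V; n = 6.
Balancing gives 3 Fe2+(aq) + 2 Al(s) → 3 Fe(s) + 2 Al3+(aq); hence Q = [Al3+(aq)]^2 / [Fe2+(aq)]^3 = 6.85×10^−6 (log Q = −5.164).
Applying E = E° − (RT ln10/nF)·log Q gives +1.22 − (0.0591/6)(−5.164) = +1.271 V.

+1.271 V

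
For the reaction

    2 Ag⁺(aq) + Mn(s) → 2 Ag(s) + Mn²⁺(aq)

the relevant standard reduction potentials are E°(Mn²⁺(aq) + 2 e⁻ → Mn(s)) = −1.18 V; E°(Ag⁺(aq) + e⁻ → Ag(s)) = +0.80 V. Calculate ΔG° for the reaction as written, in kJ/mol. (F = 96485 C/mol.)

In the reaction as written Ag⁺(aq) is reduced, so the Ag⁺/Ag couple is the cathode and Mn²⁺/Mn is the anode.
E°cell = +0.80 − (−1.18) = +1.98 V; balancing electrons gives n = 2.
ΔG° = −nFE°cell = −(2)(96485)(+1.98) J/mol = −382 kJ/mol.

−382 kJ/mol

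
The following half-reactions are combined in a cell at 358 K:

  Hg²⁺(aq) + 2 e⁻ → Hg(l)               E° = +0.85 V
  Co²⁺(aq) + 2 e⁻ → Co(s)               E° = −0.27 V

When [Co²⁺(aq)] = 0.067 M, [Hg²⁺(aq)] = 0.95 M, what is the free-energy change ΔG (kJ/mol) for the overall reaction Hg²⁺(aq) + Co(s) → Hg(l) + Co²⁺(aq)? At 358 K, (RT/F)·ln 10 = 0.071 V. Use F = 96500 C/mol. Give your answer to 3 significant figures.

−224 kJ/mol

With Hg²⁺/Hg reduced at the cathode, E°cell = +0.85 − (−0.27) = +1.12 V and n = 2.
The reaction quotient is [Co²⁺(aq)] / [Hg²⁺(aq)] = 0.0705; by Nernst, E = +1.12 − (0.071/2)(−1.152) = +1.1609 V.
Finally ΔG = −nFE = −(2)(96500 C/mol)(+1.1609 V) = −224 kJ/mol.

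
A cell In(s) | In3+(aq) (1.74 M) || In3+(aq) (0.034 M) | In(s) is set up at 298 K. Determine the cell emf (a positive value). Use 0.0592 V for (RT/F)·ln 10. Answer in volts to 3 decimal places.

For a concentration cell E°cell = 0, since both electrodes use the same couple.
The compartment with the higher In3+(aq) concentration (1.74 M) acts as the cathode; ions are reduced there and produced at the dilute (0.034 M) anode.
With n = 3, Ecell = −(0.0592/3)·log([dilute]/[conc]) = −(0.0592/3)·log(0.034/1.74) = +0.034 V.

0.034 V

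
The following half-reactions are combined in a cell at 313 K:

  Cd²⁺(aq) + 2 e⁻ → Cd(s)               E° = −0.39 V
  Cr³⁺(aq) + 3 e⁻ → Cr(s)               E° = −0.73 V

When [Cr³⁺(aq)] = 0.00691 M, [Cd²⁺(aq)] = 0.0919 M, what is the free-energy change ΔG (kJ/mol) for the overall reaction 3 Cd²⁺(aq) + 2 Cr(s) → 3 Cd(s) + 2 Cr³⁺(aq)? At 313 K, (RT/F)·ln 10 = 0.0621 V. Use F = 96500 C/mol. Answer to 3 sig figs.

The standard cell potential is −0.39 − (−0.73) = +0.34 V, with n = 6 electrons in the balanced equation.
The reaction quotient is [Cr³⁺(aq)]^2 / [Cd²⁺(aq)]^3 = 0.0615; by Nernst, E = +0.34 − (0.0621/6)(−1.211) = +0.3525 V.
ΔG = −nFE = −(6)(96500)(+0.3525) J/mol = −204 kJ/mol.

−204 kJ/mol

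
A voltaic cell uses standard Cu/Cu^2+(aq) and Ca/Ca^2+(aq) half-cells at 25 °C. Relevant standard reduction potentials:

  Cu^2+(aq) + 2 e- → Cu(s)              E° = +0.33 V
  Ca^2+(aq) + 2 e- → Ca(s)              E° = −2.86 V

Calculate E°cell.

The Cu²⁺/Cu couple has the higher E°, so Cu ion is reduced (cathode) and Ca is oxidized (anode).
E°cell = E°(cathode) − E°(anode) = +0.33 − (−2.86) = +3.19 V.

+3.19 V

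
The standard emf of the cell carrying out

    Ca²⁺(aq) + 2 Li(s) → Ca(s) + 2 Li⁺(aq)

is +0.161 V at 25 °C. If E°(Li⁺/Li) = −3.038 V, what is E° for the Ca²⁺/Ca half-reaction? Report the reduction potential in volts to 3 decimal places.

−2.877 V

In the reaction as written the Ca²⁺/Ca couple is reduced (cathode) and Li⁺/Li is oxidized (anode), so E°cell = E°(Ca²⁺/Ca) − E°(Li⁺/Li).
E°(Ca²⁺/Ca) = E°cell + E°(anode) = +0.161 + (−3.038) = −2.877 V.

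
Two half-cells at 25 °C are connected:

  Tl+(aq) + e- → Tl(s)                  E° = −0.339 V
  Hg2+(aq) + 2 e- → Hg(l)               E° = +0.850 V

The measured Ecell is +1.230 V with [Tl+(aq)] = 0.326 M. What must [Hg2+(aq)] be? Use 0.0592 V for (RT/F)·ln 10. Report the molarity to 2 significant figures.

The Hg²⁺/Hg couple has the larger reduction potential, so it is the cathode: E°cell = +0.850 − (−0.339) = +1.189 V and n = 2.
Rearranging E = E° − (0.0592/n)·log Q gives log Q = 2(+1.189 − (+1.230))/0.0592 = −1.385.
Balancing electrons gives Hg2+(aq) + 2 Tl(s) → Hg(l) + 2 Tl+(aq); thus Q = [Tl+(aq)]^2 / [Hg2+(aq)].
Solving for the unknown gives log [Hg2+(aq)] = 0.411, so [Hg2+(aq)] ≈ 2.6 M.

2.6 M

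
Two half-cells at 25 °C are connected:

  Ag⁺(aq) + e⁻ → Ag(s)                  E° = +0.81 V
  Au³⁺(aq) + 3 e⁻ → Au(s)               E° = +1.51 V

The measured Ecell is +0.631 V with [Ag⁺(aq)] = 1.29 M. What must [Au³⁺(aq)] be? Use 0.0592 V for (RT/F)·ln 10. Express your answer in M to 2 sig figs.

Au³⁺/Au is the cathode (higher E°); E°cell = +1.51 − (+0.81) = +0.70 V with n = 3.
From the Nernst equation, log Q = n(E° − E)/0.0592 = 3·(+0.70 − (+0.631))/0.0592 = 3.497.
For Au³⁺(aq) + 3 Ag(s) → Au(s) + 3 Ag⁺(aq), the reaction quotient is Q = [Ag⁺(aq)]^3 / [Au³⁺(aq)].
Isolating [Au³⁺(aq)] in Q = 10^{3.497} yields log [Au³⁺(aq)] = −3.165, i.e. 0.00068 M.

0.00068 M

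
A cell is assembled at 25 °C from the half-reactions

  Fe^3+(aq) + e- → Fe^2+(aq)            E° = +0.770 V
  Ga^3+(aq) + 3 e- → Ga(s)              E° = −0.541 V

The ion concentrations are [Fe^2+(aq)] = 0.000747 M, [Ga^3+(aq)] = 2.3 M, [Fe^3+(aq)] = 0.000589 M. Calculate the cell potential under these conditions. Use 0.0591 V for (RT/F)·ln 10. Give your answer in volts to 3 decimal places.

+1.298 V

Fe³⁺/Fe²⁺ is reduced (cathode, E° = +0.770 V) and Ga³⁺/Ga is oxidized (anode).
The standard potential is +0.770 − (−0.541) = +1.311 V and the balanced reaction transfers n = 3 electrons.
The balanced reaction is 3 Fe^3+(aq) + Ga(s) → 3 Fe^2+(aq) + Ga^3+(aq), so Q = ([Fe^2+(aq)]^3·[Ga^3+(aq)]) / [Fe^3+(aq)]^3 = 4.69 and log Q = 0.671.
E = E° − (0.0591/n)·log Q = +1.311 − (0.0591/3)(0.671) = +1.298 V.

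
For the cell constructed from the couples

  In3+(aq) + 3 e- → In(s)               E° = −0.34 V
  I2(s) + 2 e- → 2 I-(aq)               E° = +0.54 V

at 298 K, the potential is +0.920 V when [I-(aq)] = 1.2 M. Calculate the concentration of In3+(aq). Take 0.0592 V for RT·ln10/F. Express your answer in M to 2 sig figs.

I₂/I⁻ is the cathode (higher E°); E°cell = +0.54 − (−0.34) = +0.88 V with n = 6.
Rearranging E = E° − (0.0592/n)·log Q gives log Q = 6(+0.88 − (+0.920))/0.0592 = −4.054.
The balanced reaction is 3 I2(s) + 2 In(s) → 6 I-(aq) + 2 In3+(aq), so Q = [I-(aq)]^6·[In3+(aq)]^2.
Isolating [In3+(aq)] in Q = 10^{−4.054} yields log [In3+(aq)] = −2.265, i.e. 0.0054 M.

0.0054 M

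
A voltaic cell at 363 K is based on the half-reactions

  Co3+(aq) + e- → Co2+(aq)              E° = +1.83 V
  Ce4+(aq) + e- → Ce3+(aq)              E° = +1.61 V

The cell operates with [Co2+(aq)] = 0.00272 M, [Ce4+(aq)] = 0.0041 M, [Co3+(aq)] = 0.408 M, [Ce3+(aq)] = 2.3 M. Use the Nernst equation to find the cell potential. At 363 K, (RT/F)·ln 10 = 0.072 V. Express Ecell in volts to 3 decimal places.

+0.575 V

Since E°(Co³⁺/Co²⁺) > E°(Ce⁴⁺/Ce³⁺), Co³⁺/Co²⁺ serves as the cathode.
E°cell = E°cat − E°an = +1.83 − (+1.61) = +0.22 V; n = 1.
For the overall reaction Co3+(aq) + Ce3+(aq) → Co2+(aq) + Ce4+(aq), Q = ([Co2+(aq)]·[Ce4+(aq)]) / ([Co3+(aq)]·[Ce3+(aq)]) = 1.19×10^−5, giving log Q = −4.925.
E = E° − (0.072/n)·log Q = +0.22 − (0.072/1)(−4.925) = +0.575 V.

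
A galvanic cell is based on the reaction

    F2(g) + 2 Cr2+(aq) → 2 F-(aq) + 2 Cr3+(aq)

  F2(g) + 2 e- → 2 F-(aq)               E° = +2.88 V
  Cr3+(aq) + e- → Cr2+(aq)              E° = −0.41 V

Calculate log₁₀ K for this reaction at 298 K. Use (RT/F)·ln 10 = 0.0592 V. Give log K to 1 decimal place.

The F₂/F⁻ couple is reduced (cathode); E°cell = +2.88 − (−0.41) = +3.29 V with n = 2.
At equilibrium E = 0, so log K = nE°cell / 0.0592 = (2)(+3.29) / 0.0592 = 111.1.

log K = 111.1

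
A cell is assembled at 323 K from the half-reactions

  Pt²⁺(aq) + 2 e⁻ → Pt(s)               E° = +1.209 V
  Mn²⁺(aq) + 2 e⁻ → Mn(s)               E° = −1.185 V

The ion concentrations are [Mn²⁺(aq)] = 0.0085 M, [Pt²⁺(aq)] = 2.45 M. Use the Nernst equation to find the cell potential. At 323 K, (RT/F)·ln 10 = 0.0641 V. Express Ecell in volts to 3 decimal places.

+2.473 V

Pt²⁺/Pt is reduced (cathode, E° = +1.209 V) and Mn²⁺/Mn is oxidized (anode).
E°cell = E°cat − E°an = +1.209 − (−1.185) = +2.394 V; n = 2.
Balancing gives Pt²⁺(aq) + Mn(s) → Pt(s) + Mn²⁺(aq); hence Q = [Mn²⁺(aq)] / [Pt²⁺(aq)] = 0.00347 (log Q = −2.460).
Applying E = E° − (RT ln10/nF)·log Q gives +2.394 − (0.0641/2)(−2.460) = +2.473 V.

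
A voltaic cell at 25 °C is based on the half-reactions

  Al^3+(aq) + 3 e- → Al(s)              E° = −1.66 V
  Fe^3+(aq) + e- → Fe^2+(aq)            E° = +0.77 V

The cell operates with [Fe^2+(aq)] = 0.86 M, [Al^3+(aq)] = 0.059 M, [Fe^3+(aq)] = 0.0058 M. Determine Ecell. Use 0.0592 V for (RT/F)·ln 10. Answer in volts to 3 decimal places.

+2.326 V

Fe³⁺/Fe²⁺ is reduced (cathode, E° = +0.77 V) and Al³⁺/Al is oxidized (anode).
E°cell = E°cat − E°an = +0.77 − (−1.66) = +2.43 V; n = 3.
For the overall reaction 3 Fe^3+(aq) + Al(s) → 3 Fe^2+(aq) + Al^3+(aq), Q = ([Fe^2+(aq)]^3·[Al^3+(aq)]) / [Fe^3+(aq)]^3 = 1.92×10^5, giving log Q = 5.284.
By the Nernst equation, E = +2.43 − (0.0592/3)·(5.284) = +2.326 V.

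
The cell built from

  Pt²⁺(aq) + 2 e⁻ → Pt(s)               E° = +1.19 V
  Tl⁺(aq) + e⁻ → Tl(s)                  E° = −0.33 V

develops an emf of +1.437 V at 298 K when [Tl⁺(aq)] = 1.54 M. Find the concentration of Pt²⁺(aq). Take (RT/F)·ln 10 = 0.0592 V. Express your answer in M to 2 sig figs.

0.0037 M

Pt²⁺/Pt is the cathode (higher E°); E°cell = +1.19 − (−0.33) = +1.52 V with n = 2.
From the Nernst equation, log Q = n(E° − E)/0.0592 = 2·(+1.52 − (+1.437))/0.0592 = 2.804.
For Pt²⁺(aq) + 2 Tl(s) → Pt(s) + 2 Tl⁺(aq), the reaction quotient is Q = [Tl⁺(aq)]^2 / [Pt²⁺(aq)].
Solving for the unknown gives log [Pt²⁺(aq)] = −2.429, so [Pt²⁺(aq)] ≈ 0.0037 M.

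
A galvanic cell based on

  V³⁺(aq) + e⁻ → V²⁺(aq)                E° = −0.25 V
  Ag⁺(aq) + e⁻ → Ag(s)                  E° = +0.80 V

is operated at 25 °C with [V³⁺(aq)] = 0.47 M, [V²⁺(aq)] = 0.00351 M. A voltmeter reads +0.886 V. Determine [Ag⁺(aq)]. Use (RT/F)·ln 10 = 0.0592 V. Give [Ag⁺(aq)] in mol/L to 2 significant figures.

0.23 M

Ag⁺/Ag is the cathode (higher E°); E°cell = +0.80 − (−0.25) = +1.05 V with n = 1.
From the Nernst equation, log Q = n(E° − E)/0.0592 = 1·(+1.05 − (+0.886))/0.0592 = 2.770.
Balancing electrons gives Ag⁺(aq) + V²⁺(aq) → Ag(s) + V³⁺(aq); thus Q = [V³⁺(aq)] / ([Ag⁺(aq)]·[V²⁺(aq)]).
Substituting the known concentrations and solving, log [Ag⁺(aq)] = −0.643 and [Ag⁺(aq)] = 0.23 M.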